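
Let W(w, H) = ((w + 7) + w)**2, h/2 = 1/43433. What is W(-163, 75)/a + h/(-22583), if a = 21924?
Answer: 3441793661939/741520663884 ≈ 4.6415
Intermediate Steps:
h = 2/43433 ≈ 4.6048e-5
W(w, H) = (7 + 2*w)**2 (W(w, H) = ((7 + w) + w)**2 = (7 + 2*w)**2)
W(-163, 75)/a + h/(-22583) = (7 + 2*(-163))**2/21924 + (2/43433)/(-22583) = (7 - 326)**2*(1/21924) + (2/43433)*(-1/22583) = (-319)**2*(1/21924) - 2/980847439 = 101761*(1/21924) - 2/980847439 = 3509/756 - 2/980847439 = 3441793661939/741520663884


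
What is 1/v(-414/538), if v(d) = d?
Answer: -269/207 ≈ -1.2995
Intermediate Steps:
1/v(-414/538) = 1/(-414/538) = 1/(-414*1/538) = 1/(-207/269) = -269/207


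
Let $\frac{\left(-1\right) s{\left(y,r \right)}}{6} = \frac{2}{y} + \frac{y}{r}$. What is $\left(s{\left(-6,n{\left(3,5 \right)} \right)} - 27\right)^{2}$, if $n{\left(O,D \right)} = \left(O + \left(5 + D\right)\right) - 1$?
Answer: $484$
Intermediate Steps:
$n{\left(O,D \right)} = 4 + D + O$ ($n{\left(O,D \right)} = \left(5 + D + O\right) - 1 = 4 + D + O$)
$s{\left(y,r \right)} = - \frac{12}{y} - \frac{6 y}{r}$ ($s{\left(y,r \right)} = - 6 \left(\frac{2}{y} + \frac{y}{r}\right) = - \frac{12}{y} - \frac{6 y}{r}$)
$\left(s{\left(-6,n{\left(3,5 \right)} \right)} - 27\right)^{2} = \left(\left(- \frac{12}{-6} - - \frac{36}{4 + 5 + 3}\right) - 27\right)^{2} = \left(\left(\left(-12\right) \left(- \frac{1}{6}\right) - - \frac{36}{12}\right) - 27\right)^{2} = \left(\left(2 - \left(-36\right) \frac{1}{12}\right) - 27\right)^{2} = \left(\left(2 + 3\right) - 27\right)^{2} = \left(5 - 27\right)^{2} = \left(-22\right)^{2} = 484$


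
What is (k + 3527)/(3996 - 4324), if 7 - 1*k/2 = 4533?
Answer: 5525/328 ≈ 16.845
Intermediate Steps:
k = -9052 (k = 14 - 2*4533 = 14 - 9066 = -9052)
(k + 3527)/(3996 - 4324) = (-9052 + 3527)/(3996 - 4324) = -5525/(-328) = -5525*(-1/328) = 5525/328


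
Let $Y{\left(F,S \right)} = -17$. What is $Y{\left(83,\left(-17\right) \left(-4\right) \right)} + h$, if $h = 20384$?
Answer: $20367$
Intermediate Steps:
$Y{\left(83,\left(-17\right) \left(-4\right) \right)} + h = -17 + 20384 = 20367$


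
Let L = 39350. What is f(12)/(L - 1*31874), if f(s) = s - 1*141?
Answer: -43/2492 ≈ -0.017255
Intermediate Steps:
f(s) = -141 + s (f(s) = s - 141 = -141 + s)
f(12)/(L - 1*31874) = (-141 + 12)/(39350 - 1*31874) = -129/(39350 - 31874) = -129/7476 = -129*1/7476 = -43/2492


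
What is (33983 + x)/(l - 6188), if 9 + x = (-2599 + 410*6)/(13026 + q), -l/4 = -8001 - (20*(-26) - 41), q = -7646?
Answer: 182779981/126817360 ≈ 1.4413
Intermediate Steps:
l = 29760 (l = -4*(-8001 - (20*(-26) - 41)) = -4*(-8001 - (-520 - 41)) = -4*(-8001 - 1*(-561)) = -4*(-8001 + 561) = -4*(-7440) = 29760)
x = -48559/5380 (x = -9 + (-2599 + 410*6)/(13026 - 7646) = -9 + (-2599 + 2460)/5380 = -9 - 139*1/5380 = -9 - 139/5380 = -48559/5380 ≈ -9.0258)
(33983 + x)/(l - 6188) = (33983 - 48559/5380)/(29760 - 6188) = (182779981/5380)/23572 = (182779981/5380)*(1/23572) = 182779981/126817360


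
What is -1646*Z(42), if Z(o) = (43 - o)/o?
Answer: -823/21 ≈ -39.190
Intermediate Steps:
Z(o) = (43 - o)/o
-1646*Z(42) = -1646*(43 - 1*42)/42 = -823*(43 - 42)/21 = -823/21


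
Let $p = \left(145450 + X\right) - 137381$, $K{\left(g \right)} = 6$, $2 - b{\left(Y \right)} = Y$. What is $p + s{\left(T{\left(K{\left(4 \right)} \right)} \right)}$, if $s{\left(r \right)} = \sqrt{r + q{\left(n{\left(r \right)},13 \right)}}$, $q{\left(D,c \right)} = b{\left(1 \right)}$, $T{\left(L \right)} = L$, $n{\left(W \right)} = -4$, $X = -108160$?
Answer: $-100091 + \sqrt{7} \approx -1.0009 \cdot 10^{5}$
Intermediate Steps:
$b{\left(Y \right)} = 2 - Y$
$p = -100091$ ($p = \left(145450 - 108160\right) - 137381 = 37290 - 137381 = -100091$)
$q{\left(D,c \right)} = 1$ ($q{\left(D,c \right)} = 2 - 1 = 1$)
$s{\left(r \right)} = \sqrt{1 + r}$ ($s{\left(r \right)} = \sqrt{r + 1} = \sqrt{1 + r}$)
$p + s{\left(T{\left(K{\left(4 \right)} \right)} \right)} = -100091 + \sqrt{1 + 6} = -100091 + \sqrt{7}$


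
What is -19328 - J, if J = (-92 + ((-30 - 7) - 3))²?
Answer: -36752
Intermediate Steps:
J = 17424 (J = (-92 + (-37 - 3))² = (-92 - 40)² = (-132)² = 17424)
-19328 - J = -19328 - 1*17424 = -19328 - 17424 = -36752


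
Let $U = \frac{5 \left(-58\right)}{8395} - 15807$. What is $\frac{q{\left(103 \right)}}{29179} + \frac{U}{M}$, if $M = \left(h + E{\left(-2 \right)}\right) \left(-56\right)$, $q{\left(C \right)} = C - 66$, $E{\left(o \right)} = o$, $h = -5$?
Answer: $- \frac{774386628753}{19204684072} \approx -40.323$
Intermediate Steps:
$q{\left(C \right)} = -66 + C$
$M = 392$ ($M = \left(-5 - 2\right) \left(-56\right) = \left(-7\right) \left(-56\right) = 392$)
$U = - \frac{26540011}{1679}$ ($U = \left(-290\right) \frac{1}{8395} - 15807 = - \frac{58}{1679} - 15807 = - \frac{26540011}{1679} \approx -15807.0$)
$\frac{q{\left(103 \right)}}{29179} + \frac{U}{M} = \frac{-66 + 103}{29179} - \frac{26540011}{1679 \cdot 392} = 37 \cdot \frac{1}{29179} - \frac{26540011}{658168} = \frac{37}{29179} - \frac{26540011}{658168} = - \frac{774386628753}{19204684072}$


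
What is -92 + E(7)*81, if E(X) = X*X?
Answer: 3877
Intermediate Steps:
E(X) = X²
-92 + E(7)*81 = -92 + 7²*81 = -92 + 49*81 = -92 + 3969 = 3877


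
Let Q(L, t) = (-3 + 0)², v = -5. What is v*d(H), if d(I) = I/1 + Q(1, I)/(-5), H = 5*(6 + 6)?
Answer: -291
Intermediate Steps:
H = 60 (H = 5*12 = 60)
Q(L, t) = 9 (Q(L, t) = (-3)² = 9)
d(I) = -9/5 + I (d(I) = I/1 + 9/(-5) = I*1 + 9*(-⅕) = I - 9/5 = -9/5 + I)
v*d(H) = -5*(-9/5 + 60) = -5*291/5 = -291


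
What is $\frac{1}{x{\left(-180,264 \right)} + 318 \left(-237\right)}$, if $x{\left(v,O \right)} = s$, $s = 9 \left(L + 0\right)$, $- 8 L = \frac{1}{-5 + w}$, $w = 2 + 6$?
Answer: $- \frac{8}{602931} \approx -1.3269 \cdot 10^{-5}$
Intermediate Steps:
$w = 8$
$L = - \frac{1}{24}$ ($L = - \frac{1}{8 \left(-5 + 8\right)} = - \frac{1}{8 \cdot 3} = \left(- \frac{1}{8}\right) \frac{1}{3} = - \frac{1}{24} \approx -0.041667$)
$s = - \frac{3}{8}$ ($s = 9 \left(- \frac{1}{24} + 0\right) = 9 \left(- \frac{1}{24}\right) = - \frac{3}{8} \approx -0.375$)
$x{\left(v,O \right)} = - \frac{3}{8}$
$\frac{1}{x{\left(-180,264 \right)} + 318 \left(-237\right)} = \frac{1}{- \frac{3}{8} + 318 \left(-237\right)} = \frac{1}{- \frac{3}{8} - 75366} = \frac{1}{- \frac{602931}{8}} = - \frac{8}{602931}$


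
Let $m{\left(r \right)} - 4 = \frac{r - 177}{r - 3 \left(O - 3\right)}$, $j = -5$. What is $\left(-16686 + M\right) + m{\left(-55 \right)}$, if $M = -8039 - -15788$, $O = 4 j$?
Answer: $- \frac{62647}{7} \approx -8949.6$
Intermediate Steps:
$O = -20$ ($O = 4 \left(-5\right) = -20$)
$M = 7749$ ($M = -8039 + 15788 = 7749$)
$m{\left(r \right)} = 4 + \frac{-177 + r}{69 + r}$ ($m{\left(r \right)} = 4 + \frac{r - 177}{r - 3 \left(-20 - 3\right)} = 4 + \frac{-177 + r}{r - -69} = 4 + \frac{-177 + r}{r + 69} = 4 + \frac{-177 + r}{69 + r}$)
$\left(-16686 + M\right) + m{\left(-55 \right)} = \left(-16686 + 7749\right) + \frac{99 + 5 \left(-55\right)}{69 - 55} = -8937 + \frac{99 - 275}{14} = -8937 + \frac{1}{14} \left(-176\right) = -8937 - \frac{88}{7} = - \frac{62647}{7}$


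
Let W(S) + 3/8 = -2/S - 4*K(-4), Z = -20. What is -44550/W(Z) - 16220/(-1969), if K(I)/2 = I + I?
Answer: -3467413220/5018981 ≈ -690.86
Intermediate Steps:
K(I) = 4*I (K(I) = 2*(I + I) = 2*(2*I) = 4*I)
W(S) = 509/8 - 2/S (W(S) = -3/8 + (-2/S - 16*(-4)) = -3/8 + (-2/S - 4*(-16)) = -3/8 + (-2/S + 64) = -3/8 + (64 - 2/S) = 509/8 - 2/S)
-44550/W(Z) - 16220/(-1969) = -44550/(509/8 - 2/(-20)) - 16220/(-1969) = -44550/(509/8 - 2*(-1/20)) - 16220*(-1/1969) = -44550/(509/8 + 1/10) + 16220/1969 = -44550/2549/40 + 16220/1969 = -44550*40/2549 + 16220/1969 = -1782000/2549 + 16220/1969 = -3467413220/5018981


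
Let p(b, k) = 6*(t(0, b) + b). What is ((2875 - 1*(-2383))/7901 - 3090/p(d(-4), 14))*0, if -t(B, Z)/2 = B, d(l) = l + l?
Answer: 0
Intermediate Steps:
d(l) = 2*l
t(B, Z) = -2*B
p(b, k) = 6*b (p(b, k) = 6*(-2*0 + b) = 6*(0 + b) = 6*b)
((2875 - 1*(-2383))/7901 - 3090/p(d(-4), 14))*0 = ((2875 - 1*(-2383))/7901 - 3090/(6*(2*(-4))))*0 = ((2875 + 2383)*(1/7901) - 3090/(6*(-8)))*0 = (5258*(1/7901) - 3090/(-48))*0 = (5258/7901 - 3090*(-1/48))*0 = (5258/7901 + 515/8)*0 = (4111079/63208)*0 = 0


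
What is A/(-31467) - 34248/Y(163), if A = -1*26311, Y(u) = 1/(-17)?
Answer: 18320617183/31467 ≈ 5.8222e+5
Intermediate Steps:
Y(u) = -1/17
A = -26311
A/(-31467) - 34248/Y(163) = -26311/(-31467) - 34248/(-1/17) = -26311*(-1/31467) - 34248*(-17) = 26311/31467 + 582216 = 18320617183/31467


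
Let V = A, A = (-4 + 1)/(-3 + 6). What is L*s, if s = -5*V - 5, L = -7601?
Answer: 0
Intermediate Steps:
A = -1 (A = -3/3 = -3*⅓ = -1)
V = -1
s = 0 (s = -5*(-1) - 5 = 5 - 5 = 0)
L*s = -7601*0 = 0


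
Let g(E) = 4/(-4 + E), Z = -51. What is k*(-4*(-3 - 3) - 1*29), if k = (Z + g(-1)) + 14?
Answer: 189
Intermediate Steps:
g(E) = 4/(-4 + E)
k = -189/5 (k = (-51 + 4/(-4 - 1)) + 14 = (-51 + 4/(-5)) + 14 = (-51 + 4*(-⅕)) + 14 = (-51 - ⅘) + 14 = -259/5 + 14 = -189/5 ≈ -37.800)
k*(-4*(-3 - 3) - 1*29) = -189*(-4*(-3 - 3) - 1*29)/5 = -189*(-4*(-6) - 29)/5 = -189*(24 - 29)/5 = -189/5*(-5) = 189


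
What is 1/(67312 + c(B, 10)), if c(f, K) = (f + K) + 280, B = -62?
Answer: 1/67540 ≈ 1.4806e-5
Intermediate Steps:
c(f, K) = 280 + K + f (c(f, K) = (K + f) + 280 = 280 + K + f)
1/(67312 + c(B, 10)) = 1/(67312 + (280 + 10 - 62)) = 1/(67312 + 228) = 1/67540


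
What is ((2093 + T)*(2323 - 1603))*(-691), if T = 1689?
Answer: -1881620640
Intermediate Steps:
((2093 + T)*(2323 - 1603))*(-691) = ((2093 + 1689)*(2323 - 1603))*(-691) = (3782*720)*(-691) = 2723040*(-691) = -1881620640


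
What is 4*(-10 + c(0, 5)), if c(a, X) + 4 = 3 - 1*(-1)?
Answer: -40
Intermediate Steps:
c(a, X) = 0 (c(a, X) = -4 + (3 - 1*(-1)) = -4 + (3 + 1) = -4 + 4 = 0)
4*(-10 + c(0, 5)) = 4*(-10 + 0) = 4*(-10) = -40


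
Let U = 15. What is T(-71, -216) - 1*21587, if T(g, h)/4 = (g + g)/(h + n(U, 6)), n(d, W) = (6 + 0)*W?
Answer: -971273/45 ≈ -21584.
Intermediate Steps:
n(d, W) = 6*W
T(g, h) = 8*g/(36 + h) (T(g, h) = 4*((g + g)/(h + 6*6)) = 4*((2*g)/(h + 36)) = 4*((2*g)/(36 + h)) = 4*(2*g/(36 + h)) = 8*g/(36 + h))
T(-71, -216) - 1*21587 = 8*(-71)/(36 - 216) - 1*21587 = 8*(-71)/(-180) - 21587 = 8*(-71)*(-1/180) - 21587 = 142/45 - 21587 = -971273/45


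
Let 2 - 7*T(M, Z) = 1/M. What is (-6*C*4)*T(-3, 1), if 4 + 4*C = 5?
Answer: -2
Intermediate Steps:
T(M, Z) = 2/7 - 1/(7*M)
C = ¼ (C = -1 + (¼)*5 = -1 + 5/4 = ¼ ≈ 0.25000)
(-6*C*4)*T(-3, 1) = (-3*4/2)*((⅐)*(-1 + 2*(-3))/(-3)) = (-6*1)*((⅐)*(-⅓)*(-1 - 6)) = -6*(-1)*(-7)/(7*3) = -6*⅓ = -2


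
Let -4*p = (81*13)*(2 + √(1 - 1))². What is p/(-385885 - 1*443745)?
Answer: 1053/829630 ≈ 0.0012692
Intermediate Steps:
p = -1053 (p = -81*13*(2 + √(1 - 1))²/4 = -1053*(2 + √0)²/4 = -1053*(2 + 0)²/4 = -1053*2²/4 = -1053*4/4 = -¼*4212 = -1053)
p/(-385885 - 1*443745) = -1053/(-385885 - 1*443745) = -1053/(-385885 - 443745) = -1053/(-829630) = -1053*(-1/829630) = 1053/829630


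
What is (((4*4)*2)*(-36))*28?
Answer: -32256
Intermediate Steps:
(((4*4)*2)*(-36))*28 = ((16*2)*(-36))*28 = (32*(-36))*28 = -1152*28 = -32256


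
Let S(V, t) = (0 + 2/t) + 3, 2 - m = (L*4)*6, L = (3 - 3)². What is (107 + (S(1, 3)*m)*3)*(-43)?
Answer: -5547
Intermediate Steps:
L = 0 (L = 0² = 0)
m = 2 (m = 2 - 0*4*6 = 2 - 0*6 = 2 - 1*0 = 2 + 0 = 2)
S(V, t) = 3 + 2/t (S(V, t) = 2/t + 3 = 3 + 2/t)
(107 + (S(1, 3)*m)*3)*(-43) = (107 + ((3 + 2/3)*2)*3)*(-43) = (107 + ((3 + 2*(⅓))*2)*3)*(-43) = (107 + ((3 + ⅔)*2)*3)*(-43) = (107 + ((11/3)*2)*3)*(-43) = (107 + (22/3)*3)*(-43) = (107 + 22)*(-43) = 129*(-43) = -5547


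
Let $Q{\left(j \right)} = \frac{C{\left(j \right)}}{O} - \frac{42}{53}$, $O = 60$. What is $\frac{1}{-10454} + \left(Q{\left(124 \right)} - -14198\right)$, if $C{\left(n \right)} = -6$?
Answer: $\frac{19665194372}{1385155} \approx 14197.0$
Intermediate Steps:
$Q{\left(j \right)} = - \frac{473}{530}$ ($Q{\left(j \right)} = - \frac{6}{60} - \frac{42}{53} = \left(-6\right) \frac{1}{60} - \frac{42}{53} = - \frac{1}{10} - \frac{42}{53} = - \frac{473}{530}$)
$\frac{1}{-10454} + \left(Q{\left(124 \right)} - -14198\right) = \frac{1}{-10454} - - \frac{7524467}{530} = - \frac{1}{10454} + \left(- \frac{473}{530} + 14198\right) = - \frac{1}{10454} + \frac{7524467}{530} = \frac{19665194372}{1385155}$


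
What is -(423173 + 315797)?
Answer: -738970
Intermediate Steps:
-(423173 + 315797) = -1*738970 = -738970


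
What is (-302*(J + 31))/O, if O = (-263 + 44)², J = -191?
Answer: 48320/47961 ≈ 1.0075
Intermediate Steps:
O = 47961 (O = (-219)² = 47961)
(-302*(J + 31))/O = -302*(-191 + 31)/47961 = -302*(-160)*(1/47961) = 48320*(1/47961) = 48320/47961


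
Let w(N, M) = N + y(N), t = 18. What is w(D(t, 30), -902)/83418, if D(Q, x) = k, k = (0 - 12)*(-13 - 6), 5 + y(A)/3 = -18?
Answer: 53/27806 ≈ 0.0019061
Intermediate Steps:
y(A) = -69 (y(A) = -15 + 3*(-18) = -15 - 54 = -69)
k = 228 (k = -12*(-19) = 228)
D(Q, x) = 228
w(N, M) = -69 + N (w(N, M) = N - 69 = -69 + N)
w(D(t, 30), -902)/83418 = (-69 + 228)/83418 = 159*(1/83418) = 53/27806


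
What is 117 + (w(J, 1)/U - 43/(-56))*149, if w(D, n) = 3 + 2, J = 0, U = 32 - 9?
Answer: 339777/1288 ≈ 263.80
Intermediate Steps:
U = 23
w(D, n) = 5
117 + (w(J, 1)/U - 43/(-56))*149 = 117 + (5/23 - 43/(-56))*149 = 117 + (5*(1/23) - 43*(-1/56))*149 = 117 + (5/23 + 43/56)*149 = 117 + (1269/1288)*149 = 117 + 189081/1288 = 339777/1288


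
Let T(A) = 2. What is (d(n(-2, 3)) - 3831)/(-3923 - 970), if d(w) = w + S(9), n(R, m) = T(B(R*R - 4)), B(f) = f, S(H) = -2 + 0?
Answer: 1277/1631 ≈ 0.78296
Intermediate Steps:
S(H) = -2
n(R, m) = 2
d(w) = -2 + w (d(w) = w - 2 = -2 + w)
(d(n(-2, 3)) - 3831)/(-3923 - 970) = ((-2 + 2) - 3831)/(-3923 - 970) = (0 - 3831)/(-4893) = -3831*(-1/4893) = 1277/1631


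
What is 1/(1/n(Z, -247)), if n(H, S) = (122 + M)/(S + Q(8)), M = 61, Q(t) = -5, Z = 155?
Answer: -61/84 ≈ -0.72619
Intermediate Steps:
n(H, S) = 183/(-5 + S) (n(H, S) = (122 + 61)/(S - 5) = 183/(-5 + S))
1/(1/n(Z, -247)) = 1/(1/(183/(-5 - 247))) = 1/(1/(183/(-252))) = 1/(1/(183*(-1/252))) = 1/(1/(-61/84)) = 1/(-84/61) = -61/84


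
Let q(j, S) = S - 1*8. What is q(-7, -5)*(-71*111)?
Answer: 102453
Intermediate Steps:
q(j, S) = -8 + S (q(j, S) = S - 8 = -8 + S)
q(-7, -5)*(-71*111) = (-8 - 5)*(-71*111) = -13*(-7881) = 102453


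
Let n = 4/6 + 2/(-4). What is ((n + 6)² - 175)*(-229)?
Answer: 1129199/36 ≈ 31367.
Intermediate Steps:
n = ⅙ (n = 4*(⅙) + 2*(-¼) = ⅔ - ½ = ⅙ ≈ 0.16667)
((n + 6)² - 175)*(-229) = ((⅙ + 6)² - 175)*(-229) = ((37/6)² - 175)*(-229) = (1369/36 - 175)*(-229) = -4931/36*(-229) = 1129199/36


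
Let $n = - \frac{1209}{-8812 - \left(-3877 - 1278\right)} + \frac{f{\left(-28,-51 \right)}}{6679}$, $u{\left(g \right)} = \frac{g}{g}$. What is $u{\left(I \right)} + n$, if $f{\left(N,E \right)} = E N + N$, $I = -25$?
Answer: $\frac{12539938}{8141701} \approx 1.5402$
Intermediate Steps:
$f{\left(N,E \right)} = N + E N$
$u{\left(g \right)} = 1$
$n = \frac{4398237}{8141701}$ ($n = - \frac{1209}{-8812 - \left(-3877 - 1278\right)} + \frac{\left(-28\right) \left(1 - 51\right)}{6679} = - \frac{1209}{-8812 - -5155} + \left(-28\right) \left(-50\right) \frac{1}{6679} = - \frac{1209}{-8812 + 5155} + 1400 \cdot \frac{1}{6679} = - \frac{1209}{-3657} + \frac{1400}{6679} = \left(-1209\right) \left(- \frac{1}{3657}\right) + \frac{1400}{6679} = \frac{403}{1219} + \frac{1400}{6679} = \frac{4398237}{8141701} \approx 0.54021$)
$u{\left(I \right)} + n = 1 + \frac{4398237}{8141701} = \frac{12539938}{8141701}$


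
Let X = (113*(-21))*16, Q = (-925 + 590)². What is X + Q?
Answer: 74257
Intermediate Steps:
Q = 112225 (Q = (-335)² = 112225)
X = -37968 (X = -2373*16 = -37968)
X + Q = -37968 + 112225 = 74257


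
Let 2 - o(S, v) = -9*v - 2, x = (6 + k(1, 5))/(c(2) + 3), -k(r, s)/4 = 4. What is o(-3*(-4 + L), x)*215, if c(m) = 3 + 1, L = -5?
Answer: -13330/7 ≈ -1904.3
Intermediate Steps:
k(r, s) = -16 (k(r, s) = -4*4 = -16)
c(m) = 4
x = -10/7 (x = (6 - 16)/(4 + 3) = -10/7 ≈ -1.4286)
o(S, v) = 4 + 9*v (o(S, v) = 2 - (-9*v - 2) = 2 - (-2 - 9*v) = 2 + (2 + 9*v) = 4 + 9*v)
o(-3*(-4 + L), x)*215 = (4 + 9*(-10/7))*215 = (4 - 90/7)*215 = -62/7*215 = -13330/7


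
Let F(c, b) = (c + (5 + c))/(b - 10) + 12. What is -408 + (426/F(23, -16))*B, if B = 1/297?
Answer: -10538620/25839 ≈ -407.86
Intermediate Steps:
B = 1/297 ≈ 0.0033670
F(c, b) = 12 + (5 + 2*c)/(-10 + b) (F(c, b) = (5 + 2*c)/(-10 + b) + 12 = 12 + (5 + 2*c)/(-10 + b))
-408 + (426/F(23, -16))*B = -408 + (426/(((-115 + 2*23 + 12*(-16))/(-10 - 16))))*(1/297) = -408 + (426/(((-115 + 46 - 192)/(-26))))*(1/297) = -408 + (426/((-1/26*(-261))))*(1/297) = -408 + (426/(261/26))*(1/297) = -408 + (426*(26/261))*(1/297) = -408 + (3692/87)*(1/297) = -408 + 3692/25839 = -10538620/25839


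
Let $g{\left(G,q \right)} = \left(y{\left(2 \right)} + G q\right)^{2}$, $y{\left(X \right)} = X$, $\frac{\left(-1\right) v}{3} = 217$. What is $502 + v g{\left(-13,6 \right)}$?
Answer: $-3759674$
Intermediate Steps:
$v = -651$ ($v = \left(-3\right) 217 = -651$)
$g{\left(G,q \right)} = \left(2 + G q\right)^{2}$
$502 + v g{\left(-13,6 \right)} = 502 - 651 \left(2 - 78\right)^{2} = 502 - 651 \left(-76\right)^{2} = 502 - 3760176 = -3759674$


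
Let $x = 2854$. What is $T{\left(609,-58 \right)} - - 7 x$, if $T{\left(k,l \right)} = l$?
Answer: $19920$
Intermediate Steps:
$T{\left(609,-58 \right)} - - 7 x = -58 - \left(-7\right) 2854 = -58 - -19978 = -58 + 19978 = 19920$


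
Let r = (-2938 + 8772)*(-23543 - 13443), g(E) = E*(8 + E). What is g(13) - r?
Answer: 215776597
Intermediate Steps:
r = -215776324 (r = 5834*(-36986) = -215776324)
g(13) - r = 13*(8 + 13) - 1*(-215776324) = 13*21 + 215776324 = 273 + 215776324 = 215776597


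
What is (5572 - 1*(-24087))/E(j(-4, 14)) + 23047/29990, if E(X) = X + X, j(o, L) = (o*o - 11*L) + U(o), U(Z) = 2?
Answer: -441602313/4078640 ≈ -108.27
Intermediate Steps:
j(o, L) = 2 + o² - 11*L (j(o, L) = (o*o - 11*L) + 2 = (o² - 11*L) + 2 = 2 + o² - 11*L)
E(X) = 2*X
(5572 - 1*(-24087))/E(j(-4, 14)) + 23047/29990 = (5572 - 1*(-24087))/((2*(2 + (-4)² - 11*14))) + 23047/29990 = (5572 + 24087)/((2*(2 + 16 - 154))) + 23047*(1/29990) = 29659/((2*(-136))) + 23047/29990 = 29659/(-272) + 23047/29990 = 29659*(-1/272) + 23047/29990 = -29659/272 + 23047/29990 = -441602313/4078640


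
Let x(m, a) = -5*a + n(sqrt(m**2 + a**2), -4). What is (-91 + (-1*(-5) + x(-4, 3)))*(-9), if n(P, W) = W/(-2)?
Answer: 891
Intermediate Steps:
n(P, W) = -W/2 (n(P, W) = W*(-1/2) = -W/2)
x(m, a) = 2 - 5*a (x(m, a) = -5*a - 1/2*(-4) = -5*a + 2 = 2 - 5*a)
(-91 + (-1*(-5) + x(-4, 3)))*(-9) = (-91 + (-1*(-5) + (2 - 5*3)))*(-9) = (-91 + (5 + (2 - 15)))*(-9) = (-91 + (5 - 13))*(-9) = (-91 - 8)*(-9) = -99*(-9) = 891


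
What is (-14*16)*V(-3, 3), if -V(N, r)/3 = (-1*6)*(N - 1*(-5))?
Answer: -8064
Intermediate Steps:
V(N, r) = 90 + 18*N (V(N, r) = -3*(-1*6)*(N - 1*(-5)) = -(-18)*(N + 5) = -(-18)*(5 + N) = -3*(-30 - 6*N) = 90 + 18*N)
(-14*16)*V(-3, 3) = (-14*16)*(90 + 18*(-3)) = -224*(90 - 54) = -224*36 = -8064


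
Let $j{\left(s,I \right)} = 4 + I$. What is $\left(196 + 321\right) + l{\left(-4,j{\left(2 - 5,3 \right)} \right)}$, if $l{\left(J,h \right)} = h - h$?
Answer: $517$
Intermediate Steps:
$l{\left(J,h \right)} = 0$
$\left(196 + 321\right) + l{\left(-4,j{\left(2 - 5,3 \right)} \right)} = \left(196 + 321\right) + 0 = 517 + 0 = 517$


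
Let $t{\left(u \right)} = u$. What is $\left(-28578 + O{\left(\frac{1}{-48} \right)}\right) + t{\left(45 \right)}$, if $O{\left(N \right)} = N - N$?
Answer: $-28533$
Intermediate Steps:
$O{\left(N \right)} = 0$
$\left(-28578 + O{\left(\frac{1}{-48} \right)}\right) + t{\left(45 \right)} = \left(-28578 + 0\right) + 45 = -28578 + 45 = -28533$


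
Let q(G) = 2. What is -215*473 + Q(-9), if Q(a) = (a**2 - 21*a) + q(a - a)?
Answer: -101423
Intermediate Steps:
Q(a) = 2 + a**2 - 21*a (Q(a) = (a**2 - 21*a) + 2 = 2 + a**2 - 21*a)
-215*473 + Q(-9) = -215*473 + (2 + (-9)**2 - 21*(-9)) = -101695 + (2 + 81 + 189) = -101695 + 272 = -101423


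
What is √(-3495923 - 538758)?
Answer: I*√4034681 ≈ 2008.7*I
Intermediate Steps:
√(-3495923 - 538758) = √(-4034681) = I*√4034681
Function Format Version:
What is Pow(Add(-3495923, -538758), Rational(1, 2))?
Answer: Mul(I, Pow(4034681, Rational(1, 2))) ≈ Mul(2008.7, I)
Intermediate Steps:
Pow(Add(-3495923, -538758), Rational(1, 2)) = Pow(-4034681, Rational(1, 2)) = Mul(I, Pow(4034681, Rational(1, 2)))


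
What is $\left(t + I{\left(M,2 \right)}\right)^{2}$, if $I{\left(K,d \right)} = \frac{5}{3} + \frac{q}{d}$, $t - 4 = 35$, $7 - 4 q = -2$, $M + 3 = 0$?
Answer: $\frac{1006009}{576} \approx 1746.5$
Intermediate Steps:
$M = -3$ ($M = -3 + 0 = -3$)
$q = \frac{9}{4}$ ($q = \frac{7}{4} - - \frac{1}{2} = \frac{7}{4} + \frac{1}{2} = \frac{9}{4} \approx 2.25$)
$t = 39$ ($t = 4 + 35 = 39$)
$I{\left(K,d \right)} = \frac{5}{3} + \frac{9}{4 d}$
$\left(t + I{\left(M,2 \right)}\right)^{2} = \left(39 + \frac{27 + 20 \cdot 2}{12 \cdot 2}\right)^{2} = \left(39 + \frac{1}{12} \cdot \frac{1}{2} \left(27 + 40\right)\right)^{2} = \left(39 + \frac{1}{12} \cdot \frac{1}{2} \cdot 67\right)^{2} = \left(39 + \frac{67}{24}\right)^{2} = \left(\frac{1003}{24}\right)^{2} = \frac{1006009}{576}$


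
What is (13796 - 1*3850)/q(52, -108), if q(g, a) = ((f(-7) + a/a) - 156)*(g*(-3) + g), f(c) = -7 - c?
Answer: 4973/8060 ≈ 0.61700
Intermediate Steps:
q(g, a) = 310*g (q(g, a) = (((-7 - 1*(-7)) + a/a) - 156)*(g*(-3) + g) = (((-7 + 7) + 1) - 156)*(-3*g + g) = ((0 + 1) - 156)*(-2*g) = (1 - 156)*(-2*g) = -(-310)*g = 310*g)
(13796 - 1*3850)/q(52, -108) = (13796 - 1*3850)/((310*52)) = (13796 - 3850)/16120 = 9946*(1/16120) = 4973/8060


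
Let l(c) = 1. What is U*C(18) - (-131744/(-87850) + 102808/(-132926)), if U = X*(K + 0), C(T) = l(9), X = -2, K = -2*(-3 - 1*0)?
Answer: -37152777336/2919387275 ≈ -12.726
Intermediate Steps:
K = 6 (K = -2*(-3 + 0) = -2*(-3) = 6)
C(T) = 1
U = -12 (U = -2*(6 + 0) = -2*6 = -12)
U*C(18) - (-131744/(-87850) + 102808/(-132926)) = -12*1 - (-131744/(-87850) + 102808/(-132926)) = -12 - (-131744*(-1/87850) + 102808*(-1/132926)) = -12 - (65872/43925 - 51404/66463) = -12 - 1*2120130036/2919387275 = -12 - 2120130036/2919387275 = -37152777336/2919387275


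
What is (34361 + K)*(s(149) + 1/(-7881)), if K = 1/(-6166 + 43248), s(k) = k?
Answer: 748111231357802/146121621 ≈ 5.1198e+6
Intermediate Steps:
K = 1/37082 ≈ 2.6967e-5
(34361 + K)*(s(149) + 1/(-7881)) = (34361 + 1/37082)*(149 + 1/(-7881)) = 1274174603*(149 - 1/7881)/37082 = (1274174603/37082)*(1174268/7881) = 748111231357802/146121621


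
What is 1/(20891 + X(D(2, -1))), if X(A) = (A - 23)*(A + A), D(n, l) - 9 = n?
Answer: 1/20627 ≈ 4.8480e-5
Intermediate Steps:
D(n, l) = 9 + n
X(A) = 2*A*(-23 + A) (X(A) = (-23 + A)*(2*A) = 2*A*(-23 + A))
1/(20891 + X(D(2, -1))) = 1/(20891 + 2*(9 + 2)*(-23 + (9 + 2))) = 1/(20891 + 2*11*(-23 + 11)) = 1/(20891 + 2*11*(-12)) = 1/(20891 - 264) = 1/20627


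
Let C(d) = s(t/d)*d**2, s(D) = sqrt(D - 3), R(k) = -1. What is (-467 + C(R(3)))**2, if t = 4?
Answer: (467 - I*sqrt(7))**2 ≈ 2.1808e+5 - 2471.0*I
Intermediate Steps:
s(D) = sqrt(-3 + D)
C(d) = d**2*sqrt(-3 + 4/d) (C(d) = sqrt(-3 + 4/d)*d**2 = d**2*sqrt(-3 + 4/d))
(-467 + C(R(3)))**2 = (-467 + (-1)**2*sqrt(-3 + 4/(-1)))**2 = (-467 + 1*sqrt(-3 + 4*(-1)))**2 = (-467 + 1*sqrt(-3 - 4))**2 = (-467 + 1*sqrt(-7))**2 = (-467 + 1*(I*sqrt(7)))**2 = (-467 + I*sqrt(7))**2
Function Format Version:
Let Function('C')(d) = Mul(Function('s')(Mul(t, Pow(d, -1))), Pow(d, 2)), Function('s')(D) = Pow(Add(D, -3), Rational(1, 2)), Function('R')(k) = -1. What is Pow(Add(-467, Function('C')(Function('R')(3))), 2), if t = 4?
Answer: Pow(Add(467, Mul(-1, I, Pow(7, Rational(1, 2)))), 2) ≈ Add(2.1808e+5, Mul(-2471., I))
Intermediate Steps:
Function('s')(D) = Pow(Add(-3, D), Rational(1, 2))
Function('C')(d) = Mul(Pow(d, 2), Pow(Add(-3, Mul(4, Pow(d, -1))), Rational(1, 2))) (Function('C')(d) = Mul(Pow(Add(-3, Mul(4, Pow(d, -1))), Rational(1, 2)), Pow(d, 2)) = Mul(Pow(d, 2), Pow(Add(-3, Mul(4, Pow(d, -1))), Rational(1, 2))))
Pow(Add(-467, Function('C')(Function('R')(3))), 2) = Pow(Add(-467, Mul(Pow(-1, 2), Pow(Add(-3, Mul(4, Pow(-1, -1))), Rational(1, 2)))), 2) = Pow(Add(-467, Mul(1, Pow(Add(-3, Mul(4, -1)), Rational(1, 2)))), 2) = Pow(Add(-467, Mul(1, Pow(Add(-3, -4), Rational(1, 2)))), 2) = Pow(Add(-467, Mul(1, Pow(-7, Rational(1, 2)))), 2) = Pow(Add(-467, Mul(1, Mul(I, Pow(7, Rational(1, 2))))), 2) = Pow(Add(-467, Mul(I, Pow(7, Rational(1, 2)))), 2)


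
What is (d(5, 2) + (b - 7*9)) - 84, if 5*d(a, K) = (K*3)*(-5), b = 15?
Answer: -138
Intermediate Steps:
d(a, K) = -3*K (d(a, K) = ((K*3)*(-5))/5 = ((3*K)*(-5))/5 = (-15*K)/5 = -3*K)
(d(5, 2) + (b - 7*9)) - 84 = (-3*2 + (15 - 7*9)) - 84 = (-6 + (15 - 63)) - 84 = (-6 - 48) - 84 = -54 - 84 = -138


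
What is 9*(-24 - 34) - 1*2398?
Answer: -2920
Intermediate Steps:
9*(-24 - 34) - 1*2398 = 9*(-58) - 2398 = -522 - 2398 = -2920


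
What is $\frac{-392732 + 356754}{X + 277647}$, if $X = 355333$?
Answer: $- \frac{17989}{316490} \approx -0.056839$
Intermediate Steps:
$\frac{-392732 + 356754}{X + 277647} = \frac{-392732 + 356754}{355333 + 277647} = - \frac{35978}{632980} = \left(-35978\right) \frac{1}{632980} = - \frac{17989}{316490}$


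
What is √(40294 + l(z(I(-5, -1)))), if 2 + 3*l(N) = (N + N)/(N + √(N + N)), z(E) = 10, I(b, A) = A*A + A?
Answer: √(1813230 + 362640*√5)/(3*√(5 + √5)) ≈ 200.73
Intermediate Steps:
I(b, A) = A + A² (I(b, A) = A² + A = A + A²)
l(N) = -⅔ + 2*N/(3*(N + √2*√N)) (l(N) = -⅔ + ((N + N)/(N + √(N + N)))/3 = -⅔ + ((2*N)/(N + √(2*N)))/3 = -⅔ + ((2*N)/(N + √2*√N))/3 = -⅔ + (2*N/(N + √2*√N))/3 = -⅔ + 2*N/(3*(N + √2*√N)))
√(40294 + l(z(I(-5, -1)))) = √(40294 - 2*√2*√10/(3*10 + 3*√2*√10)) = √(40294 - 2*√2*√10/(30 + 6*√5)) = √(40294 - 4*√5/(30 + 6*√5))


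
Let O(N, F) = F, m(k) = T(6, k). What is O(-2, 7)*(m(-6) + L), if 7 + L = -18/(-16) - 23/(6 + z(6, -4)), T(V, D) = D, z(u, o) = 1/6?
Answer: -32333/296 ≈ -109.23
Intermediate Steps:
z(u, o) = ⅙
m(k) = k
L = -2843/296 (L = -7 + (-18/(-16) - 23/(6 + ⅙)) = -7 + (-18*(-1/16) - 23/37/6) = -7 + (9/8 - 23*6/37) = -7 + (9/8 - 138/37) = -7 - 771/296 = -2843/296 ≈ -9.6047)
O(-2, 7)*(m(-6) + L) = 7*(-6 - 2843/296) = 7*(-4619/296) = -32333/296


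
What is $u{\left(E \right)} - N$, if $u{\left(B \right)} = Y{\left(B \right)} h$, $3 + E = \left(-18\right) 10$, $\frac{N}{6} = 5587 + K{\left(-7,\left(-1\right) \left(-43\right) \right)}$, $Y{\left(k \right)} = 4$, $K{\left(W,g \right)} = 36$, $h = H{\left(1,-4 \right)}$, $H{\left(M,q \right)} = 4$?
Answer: $-33722$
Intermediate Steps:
$h = 4$
$N = 33738$ ($N = 6 \left(5587 + 36\right) = 6 \cdot 5623 = 33738$)
$E = -183$ ($E = -3 - 180 = -183$)
$u{\left(B \right)} = 16$ ($u{\left(B \right)} = 4 \cdot 4 = 16$)
$u{\left(E \right)} - N = 16 - 33738 = -33722$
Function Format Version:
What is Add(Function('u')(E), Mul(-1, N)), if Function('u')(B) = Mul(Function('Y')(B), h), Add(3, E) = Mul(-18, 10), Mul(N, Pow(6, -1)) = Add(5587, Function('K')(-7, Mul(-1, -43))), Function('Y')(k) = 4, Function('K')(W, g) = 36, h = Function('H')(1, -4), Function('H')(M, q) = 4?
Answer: -33722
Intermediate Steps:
h = 4
N = 33738 (N = Mul(6, Add(5587, 36)) = Mul(6, 5623) = 33738)
E = -183 (E = Add(-3, Mul(-18, 10)) = Add(-3, -180) = -183)
Function('u')(B) = 16 (Function('u')(B) = Mul(4, 4) = 16)
Add(Function('u')(E), Mul(-1, N)) = Add(16, Mul(-1, 33738)) = Add(16, -33738) = -33722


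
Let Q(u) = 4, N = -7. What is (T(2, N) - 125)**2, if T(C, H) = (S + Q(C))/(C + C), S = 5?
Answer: 241081/16 ≈ 15068.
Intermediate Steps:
T(C, H) = 9/(2*C) (T(C, H) = (5 + 4)/(C + C) = 9/((2*C)) = 9*(1/(2*C)) = 9/(2*C))
(T(2, N) - 125)**2 = ((9/2)/2 - 125)**2 = ((9/2)*(1/2) - 125)**2 = (9/4 - 125)**2 = (-491/4)**2 = 241081/16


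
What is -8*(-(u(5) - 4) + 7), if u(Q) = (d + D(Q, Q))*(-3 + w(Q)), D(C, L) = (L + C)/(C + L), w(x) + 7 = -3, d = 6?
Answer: -816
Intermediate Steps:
w(x) = -10 (w(x) = -7 - 3 = -10)
D(C, L) = 1 (D(C, L) = (C + L)/(C + L) = 1)
u(Q) = -91 (u(Q) = (6 + 1)*(-3 - 10) = 7*(-13) = -91)
-8*(-(u(5) - 4) + 7) = -8*(-(-91 - 4) + 7) = -8*(-1*(-95) + 7) = -8*(95 + 7) = -8*102 = -816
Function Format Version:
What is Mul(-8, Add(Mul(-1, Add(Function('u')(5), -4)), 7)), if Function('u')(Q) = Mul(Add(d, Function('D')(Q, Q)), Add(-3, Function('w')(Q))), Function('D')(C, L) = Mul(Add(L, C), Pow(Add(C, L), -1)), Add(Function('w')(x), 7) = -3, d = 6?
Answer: -816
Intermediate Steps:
Function('w')(x) = -10 (Function('w')(x) = Add(-7, -3) = -10)
Function('D')(C, L) = 1 (Function('D')(C, L) = Mul(Add(C, L), Pow(Add(C, L), -1)) = 1)
Function('u')(Q) = -91 (Function('u')(Q) = Mul(Add(6, 1), Add(-3, -10)) = Mul(7, -13) = -91)
Mul(-8, Add(Mul(-1, Add(Function('u')(5), -4)), 7)) = Mul(-8, Add(Mul(-1, Add(-91, -4)), 7)) = Mul(-8, Add(Mul(-1, -95), 7)) = Mul(-8, Add(95, 7)) = Mul(-8, 102) = -816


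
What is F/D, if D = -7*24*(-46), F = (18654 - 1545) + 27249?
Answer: 7393/1288 ≈ 5.7399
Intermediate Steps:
F = 44358 (F = 17109 + 27249 = 44358)
D = 7728 (D = -168*(-46) = 7728)
F/D = 44358/7728 = 44358*(1/7728) = 7393/1288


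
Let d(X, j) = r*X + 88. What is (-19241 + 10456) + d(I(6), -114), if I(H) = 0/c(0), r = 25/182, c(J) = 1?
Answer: -8697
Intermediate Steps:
r = 25/182 (r = 25*(1/182) = 25/182 ≈ 0.13736)
I(H) = 0 (I(H) = 0/1 = 0*1 = 0)
d(X, j) = 88 + 25*X/182 (d(X, j) = 25*X/182 + 88 = 88 + 25*X/182)
(-19241 + 10456) + d(I(6), -114) = (-19241 + 10456) + (88 + (25/182)*0) = -8785 + (88 + 0) = -8785 + 88 = -8697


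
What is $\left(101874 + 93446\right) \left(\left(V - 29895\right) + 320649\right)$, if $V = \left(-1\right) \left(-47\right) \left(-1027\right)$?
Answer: $47362170200$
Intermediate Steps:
$V = -48269$ ($V = 47 \left(-1027\right) = -48269$)
$\left(101874 + 93446\right) \left(\left(V - 29895\right) + 320649\right) = \left(101874 + 93446\right) \left(\left(-48269 - 29895\right) + 320649\right) = 195320 \left(-78164 + 320649\right) = 195320 \cdot 242485 = 47362170200$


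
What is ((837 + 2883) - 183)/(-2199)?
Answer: -1179/733 ≈ -1.6085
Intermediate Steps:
((837 + 2883) - 183)/(-2199) = (3720 - 183)*(-1/2199) = 3537*(-1/2199) = -1179/733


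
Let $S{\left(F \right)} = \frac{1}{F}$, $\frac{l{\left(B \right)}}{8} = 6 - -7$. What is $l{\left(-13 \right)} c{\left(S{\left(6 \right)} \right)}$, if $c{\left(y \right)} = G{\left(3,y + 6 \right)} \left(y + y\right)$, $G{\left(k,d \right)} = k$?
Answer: $104$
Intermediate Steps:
$l{\left(B \right)} = 104$ ($l{\left(B \right)} = 8 \left(6 - -7\right) = 8 \left(6 + 7\right) = 8 \cdot 13 = 104$)
$c{\left(y \right)} = 6 y$ ($c{\left(y \right)} = 3 \left(y + y\right) = 3 \cdot 2 y = 6 y$)
$l{\left(-13 \right)} c{\left(S{\left(6 \right)} \right)} = 104 \cdot \frac{6}{6} = 104 \cdot 6 \cdot \frac{1}{6} = 104 \cdot 1 = 104$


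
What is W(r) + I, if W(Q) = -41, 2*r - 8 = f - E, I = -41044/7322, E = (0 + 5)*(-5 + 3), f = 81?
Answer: -170623/3661 ≈ -46.606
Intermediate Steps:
E = -10 (E = 5*(-2) = -10)
I = -20522/3661 (I = -41044*1/7322 = -20522/3661 ≈ -5.6056)
r = 99/2 (r = 4 + (81 - 1*(-10))/2 = 4 + (81 + 10)/2 = 4 + (½)*91 = 4 + 91/2 = 99/2 ≈ 49.500)
W(r) + I = -41 - 20522/3661 = -170623/3661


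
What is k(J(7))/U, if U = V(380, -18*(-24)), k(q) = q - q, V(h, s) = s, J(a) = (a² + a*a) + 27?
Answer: 0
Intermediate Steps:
J(a) = 27 + 2*a² (J(a) = (a² + a²) + 27 = 2*a² + 27 = 27 + 2*a²)
k(q) = 0
U = 432 (U = -18*(-24) = 432)
k(J(7))/U = 0/432 = 0*(1/432) = 0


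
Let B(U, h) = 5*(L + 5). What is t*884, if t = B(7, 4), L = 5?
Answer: 44200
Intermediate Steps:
B(U, h) = 50 (B(U, h) = 5*(5 + 5) = 5*10 = 50)
t = 50
t*884 = 50*884 = 44200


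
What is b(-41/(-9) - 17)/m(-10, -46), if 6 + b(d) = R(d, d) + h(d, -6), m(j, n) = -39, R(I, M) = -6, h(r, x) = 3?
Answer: 3/13 ≈ 0.23077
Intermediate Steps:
b(d) = -9 (b(d) = -6 + (-6 + 3) = -6 - 3 = -9)
b(-41/(-9) - 17)/m(-10, -46) = -9/(-39) = -9*(-1/39) = 3/13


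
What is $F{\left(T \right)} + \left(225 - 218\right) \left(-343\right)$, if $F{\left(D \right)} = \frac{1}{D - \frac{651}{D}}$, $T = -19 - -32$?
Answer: $- \frac{1157295}{482} \approx -2401.0$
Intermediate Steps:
$T = 13$ ($T = -19 + 32 = 13$)
$F{\left(T \right)} + \left(225 - 218\right) \left(-343\right) = \frac{13}{-651 + 13^{2}} + \left(225 - 218\right) \left(-343\right) = \frac{13}{-651 + 169} + 7 \left(-343\right) = \frac{13}{-482} - 2401 = 13 \left(- \frac{1}{482}\right) - 2401 = - \frac{13}{482} - 2401 = - \frac{1157295}{482}$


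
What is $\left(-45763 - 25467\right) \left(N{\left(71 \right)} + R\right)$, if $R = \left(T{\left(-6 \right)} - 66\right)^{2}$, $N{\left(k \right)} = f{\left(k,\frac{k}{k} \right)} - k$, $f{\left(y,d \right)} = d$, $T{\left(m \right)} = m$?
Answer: $-364270220$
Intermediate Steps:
$N{\left(k \right)} = 1 - k$ ($N{\left(k \right)} = \frac{k}{k} - k = 1 - k$)
$R = 5184$ ($R = \left(-6 - 66\right)^{2} = \left(-72\right)^{2} = 5184$)
$\left(-45763 - 25467\right) \left(N{\left(71 \right)} + R\right) = \left(-45763 - 25467\right) \left(\left(1 - 71\right) + 5184\right) = - 71230 \left(\left(1 - 71\right) + 5184\right) = - 71230 \left(-70 + 5184\right) = \left(-71230\right) 5114 = -364270220$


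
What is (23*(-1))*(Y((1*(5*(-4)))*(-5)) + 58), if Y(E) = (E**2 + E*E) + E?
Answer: -463634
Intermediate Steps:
Y(E) = E + 2*E**2 (Y(E) = (E**2 + E**2) + E = 2*E**2 + E = E + 2*E**2)
(23*(-1))*(Y((1*(5*(-4)))*(-5)) + 58) = (23*(-1))*(((1*(5*(-4)))*(-5))*(1 + 2*((1*(5*(-4)))*(-5))) + 58) = -23*(((1*(-20))*(-5))*(1 + 2*((1*(-20))*(-5))) + 58) = -23*((-20*(-5))*(1 + 2*(-20*(-5))) + 58) = -23*(100*(1 + 2*100) + 58) = -23*(100*(1 + 200) + 58) = -23*(100*201 + 58) = -23*(20100 + 58) = -23*20158 = -463634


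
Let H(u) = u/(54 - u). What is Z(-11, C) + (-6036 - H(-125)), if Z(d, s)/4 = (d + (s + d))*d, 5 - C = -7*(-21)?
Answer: 211345/179 ≈ 1180.7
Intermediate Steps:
C = -142 (C = 5 - (-7)*(-21) = 5 - 1*147 = 5 - 147 = -142)
Z(d, s) = 4*d*(s + 2*d) (Z(d, s) = 4*((d + (s + d))*d) = 4*((d + (d + s))*d) = 4*((s + 2*d)*d) = 4*(d*(s + 2*d)) = 4*d*(s + 2*d))
Z(-11, C) + (-6036 - H(-125)) = 4*(-11)*(-142 + 2*(-11)) + (-6036 - (-1)*(-125)/(-54 - 125)) = 4*(-11)*(-142 - 22) + (-6036 - (-1)*(-125)/(-179)) = 4*(-11)*(-164) + (-6036 - (-1)*(-125)*(-1)/179) = 7216 + (-6036 - 1*(-125/179)) = 7216 + (-6036 + 125/179) = 7216 - 1080319/179 = 211345/179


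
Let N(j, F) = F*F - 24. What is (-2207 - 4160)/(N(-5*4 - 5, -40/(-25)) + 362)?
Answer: -159175/8514 ≈ -18.696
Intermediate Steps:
N(j, F) = -24 + F² (N(j, F) = F² - 24 = -24 + F²)
(-2207 - 4160)/(N(-5*4 - 5, -40/(-25)) + 362) = (-2207 - 4160)/((-24 + (-40/(-25))²) + 362) = -6367/((-24 + (-40*(-1/25))²) + 362) = -6367/((-24 + (8/5)²) + 362) = -6367/((-24 + 64/25) + 362) = -6367/(-536/25 + 362) = -6367/8514/25 = -6367*25/8514 = -159175/8514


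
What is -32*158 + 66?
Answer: -4990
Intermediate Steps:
-32*158 + 66 = -5056 + 66 = -4990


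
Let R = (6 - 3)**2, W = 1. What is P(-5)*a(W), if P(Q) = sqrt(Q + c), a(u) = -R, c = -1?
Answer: -9*I*sqrt(6) ≈ -22.045*I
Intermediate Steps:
R = 9 (R = 3**2 = 9)
a(u) = -9 (a(u) = -1*9 = -9)
P(Q) = sqrt(-1 + Q) (P(Q) = sqrt(Q - 1) = sqrt(-1 + Q))
P(-5)*a(W) = sqrt(-1 - 5)*(-9) = sqrt(-6)*(-9) = (I*sqrt(6))*(-9) = -9*I*sqrt(6)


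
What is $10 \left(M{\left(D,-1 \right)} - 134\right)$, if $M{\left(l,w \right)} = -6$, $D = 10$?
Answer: $-1400$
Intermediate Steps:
$10 \left(M{\left(D,-1 \right)} - 134\right) = 10 \left(-6 - 134\right) = 10 \left(-140\right) = -1400$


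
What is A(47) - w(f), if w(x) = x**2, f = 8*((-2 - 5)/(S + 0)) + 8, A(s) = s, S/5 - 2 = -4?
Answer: -3449/25 ≈ -137.96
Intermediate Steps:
S = -10 (S = 10 + 5*(-4) = 10 - 20 = -10)
f = 68/5 (f = 8*((-2 - 5)/(-10 + 0)) + 8 = 8*(-7/(-10)) + 8 = 8*(-7*(-1/10)) + 8 = 8*(7/10) + 8 = 28/5 + 8 = 68/5 ≈ 13.600)
A(47) - w(f) = 47 - (68/5)**2 = 47 - 1*4624/25 = 47 - 4624/25 = -3449/25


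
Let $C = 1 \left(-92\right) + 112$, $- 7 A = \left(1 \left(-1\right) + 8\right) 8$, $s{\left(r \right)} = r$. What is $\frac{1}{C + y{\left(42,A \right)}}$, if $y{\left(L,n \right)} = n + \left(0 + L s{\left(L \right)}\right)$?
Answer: $\frac{1}{1776} \approx 0.00056306$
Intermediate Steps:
$A = -8$ ($A = - \frac{\left(1 \left(-1\right) + 8\right) 8}{7} = - \frac{\left(-1 + 8\right) 8}{7} = - \frac{7 \cdot 8}{7} = \left(- \frac{1}{7}\right) 56 = -8$)
$y{\left(L,n \right)} = n + L^{2}$ ($y{\left(L,n \right)} = n + \left(0 + L L\right) = n + \left(0 + L^{2}\right) = n + L^{2}$)
$C = 20$ ($C = -92 + 112 = 20$)
$\frac{1}{C + y{\left(42,A \right)}} = \frac{1}{20 - \left(8 - 42^{2}\right)} = \frac{1}{20 + \left(-8 + 1764\right)} = \frac{1}{20 + 1756} = \frac{1}{1776}$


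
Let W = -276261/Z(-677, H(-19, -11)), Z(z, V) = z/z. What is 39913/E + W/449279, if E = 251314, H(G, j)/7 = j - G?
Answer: -51496184227/112910102606 ≈ -0.45608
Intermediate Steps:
H(G, j) = -7*G + 7*j (H(G, j) = 7*(j - G) = -7*G + 7*j)
Z(z, V) = 1
W = -276261 (W = -276261/1 = -276261*1 = -276261)
39913/E + W/449279 = 39913/251314 - 276261/449279 = -51496184227/112910102606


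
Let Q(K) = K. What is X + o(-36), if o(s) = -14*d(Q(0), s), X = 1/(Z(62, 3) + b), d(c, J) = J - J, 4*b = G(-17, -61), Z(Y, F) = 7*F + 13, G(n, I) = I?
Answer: 4/75 ≈ 0.053333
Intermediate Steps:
Z(Y, F) = 13 + 7*F
b = -61/4 (b = (¼)*(-61) = -61/4 ≈ -15.250)
d(c, J) = 0
X = 4/75 (X = 1/((13 + 7*3) - 61/4) = 1/((13 + 21) - 61/4) = 1/(34 - 61/4) = 1/(75/4) = 4/75 ≈ 0.053333)
o(s) = 0 (o(s) = -14*0 = 0)
X + o(-36) = 4/75 + 0 = 4/75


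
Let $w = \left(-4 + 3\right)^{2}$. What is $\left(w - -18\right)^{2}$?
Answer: $361$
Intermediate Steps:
$w = 1$ ($w = \left(-1\right)^{2} = 1$)
$\left(w - -18\right)^{2} = \left(1 - -18\right)^{2} = \left(1 + 18\right)^{2} = 19^{2} = 361$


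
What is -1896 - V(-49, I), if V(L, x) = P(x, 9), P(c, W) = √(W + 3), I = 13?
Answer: -1896 - 2*√3 ≈ -1899.5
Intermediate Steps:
P(c, W) = √(3 + W)
V(L, x) = 2*√3 (V(L, x) = √(3 + 9) = √12 = 2*√3)
-1896 - V(-49, I) = -1896 - 2*√3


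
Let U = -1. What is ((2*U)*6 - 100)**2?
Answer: 12544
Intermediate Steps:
((2*U)*6 - 100)**2 = ((2*(-1))*6 - 100)**2 = (-2*6 - 100)**2 = (-12 - 100)**2 = (-112)**2 = 12544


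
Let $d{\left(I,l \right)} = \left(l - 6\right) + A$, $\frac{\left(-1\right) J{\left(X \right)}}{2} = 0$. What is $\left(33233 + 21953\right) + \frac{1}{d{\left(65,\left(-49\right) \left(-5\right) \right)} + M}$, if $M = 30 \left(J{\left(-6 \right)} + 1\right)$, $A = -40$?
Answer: $\frac{12637595}{229} \approx 55186.0$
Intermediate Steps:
$J{\left(X \right)} = 0$ ($J{\left(X \right)} = \left(-2\right) 0 = 0$)
$d{\left(I,l \right)} = -46 + l$ ($d{\left(I,l \right)} = \left(l - 6\right) - 40 = \left(-6 + l\right) - 40 = -46 + l$)
$M = 30$ ($M = 30 \left(0 + 1\right) = 30 \cdot 1 = 30$)
$\left(33233 + 21953\right) + \frac{1}{d{\left(65,\left(-49\right) \left(-5\right) \right)} + M} = \left(33233 + 21953\right) + \frac{1}{\left(-46 - -245\right) + 30} = 55186 + \frac{1}{\left(-46 + 245\right) + 30} = 55186 + \frac{1}{199 + 30} = 55186 + \frac{1}{229} = \frac{12637595}{229}$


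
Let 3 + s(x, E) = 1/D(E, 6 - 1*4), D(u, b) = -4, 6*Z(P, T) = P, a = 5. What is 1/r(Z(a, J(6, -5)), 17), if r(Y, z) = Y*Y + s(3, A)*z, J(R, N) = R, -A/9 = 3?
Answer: -9/491 ≈ -0.018330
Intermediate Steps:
A = -27 (A = -9*3 = -27)
Z(P, T) = P/6
s(x, E) = -13/4 (s(x, E) = -3 + 1/(-4) = -3 + 1*(-1/4) = -3 - 1/4 = -13/4)
r(Y, z) = Y**2 - 13*z/4 (r(Y, z) = Y*Y - 13*z/4 = Y**2 - 13*z/4)
1/r(Z(a, J(6, -5)), 17) = 1/(((1/6)*5)**2 - 13/4*17) = 1/((5/6)**2 - 221/4) = 1/(25/36 - 221/4) = 1/(-491/9) = -9/491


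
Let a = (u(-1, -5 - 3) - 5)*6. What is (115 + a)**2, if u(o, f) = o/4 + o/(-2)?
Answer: 29929/4 ≈ 7482.3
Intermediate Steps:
u(o, f) = -o/4 (u(o, f) = o*(1/4) + o*(-1/2) = o/4 - o/2 = -o/4)
a = -57/2 (a = (-1/4*(-1) - 5)*6 = (1/4 - 5)*6 = -19/4*6 = -57/2 ≈ -28.500)
(115 + a)**2 = (115 - 57/2)**2 = (173/2)**2 = 29929/4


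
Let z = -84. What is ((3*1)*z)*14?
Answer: -3528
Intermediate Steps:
((3*1)*z)*14 = ((3*1)*(-84))*14 = (3*(-84))*14 = -252*14 = -3528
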